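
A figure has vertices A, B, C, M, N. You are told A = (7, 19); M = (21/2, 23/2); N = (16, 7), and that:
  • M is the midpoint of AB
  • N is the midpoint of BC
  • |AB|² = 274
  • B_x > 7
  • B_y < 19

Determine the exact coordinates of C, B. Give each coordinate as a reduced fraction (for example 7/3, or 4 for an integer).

1. B_x = 14  [B = 2·M−A = 2·(21/2, 23/2)−(7, 19)]
2. B_y = 4  [B = 2·M−A = 2·(21/2, 23/2)−(7, 19)]
   so B = (14, 4)
3. C_x = 18  [C = 2·N−B = 2·(16, 7)−(14, 4)]
4. C_y = 10  [C = 2·N−B = 2·(16, 7)−(14, 4)]
   so C = (18, 10)

C = (18, 10)
B = (14, 4)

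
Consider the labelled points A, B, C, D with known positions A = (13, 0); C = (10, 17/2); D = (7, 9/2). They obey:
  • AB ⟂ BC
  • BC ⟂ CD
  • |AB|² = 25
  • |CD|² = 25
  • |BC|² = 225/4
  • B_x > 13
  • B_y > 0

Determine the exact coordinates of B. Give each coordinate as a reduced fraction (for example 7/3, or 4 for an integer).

B = (16, 4)

1. B_x = 16  [[BC ⟂ CD ⇒ 3x+4y-64=0] ∩ [|B−(13, 0)|²=25]]
2. B_y = 4  [[BC ⟂ CD ⇒ 3x+4y-64=0] ∩ [|B−(13, 0)|²=25]]
   so B = (16, 4)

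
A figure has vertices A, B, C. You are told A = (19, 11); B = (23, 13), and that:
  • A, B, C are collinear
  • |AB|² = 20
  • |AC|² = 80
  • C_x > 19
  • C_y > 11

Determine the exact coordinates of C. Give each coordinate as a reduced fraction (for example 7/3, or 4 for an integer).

C = (27, 15)

1. C_x = 27  [[A, B, C are collinear ⇒ -2x+4y-6=0] ∩ [|C−(19, 11)|²=80]]
2. C_y = 15  [[A, B, C are collinear ⇒ -2x+4y-6=0] ∩ [|C−(19, 11)|²=80]]
   so C = (27, 15)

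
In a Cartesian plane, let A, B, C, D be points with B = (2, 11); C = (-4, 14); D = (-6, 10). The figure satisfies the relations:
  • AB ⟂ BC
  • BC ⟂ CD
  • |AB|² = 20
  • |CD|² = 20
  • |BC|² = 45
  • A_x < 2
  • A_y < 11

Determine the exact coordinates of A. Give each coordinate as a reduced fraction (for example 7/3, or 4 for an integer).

1. A_x = 0  [[AB ⟂ BC ⇒ 6x-3y+21=0] ∩ [|A−(2, 11)|²=20]]
2. A_y = 7  [[AB ⟂ BC ⇒ 6x-3y+21=0] ∩ [|A−(2, 11)|²=20]]
   so A = (0, 7)

A = (0, 7)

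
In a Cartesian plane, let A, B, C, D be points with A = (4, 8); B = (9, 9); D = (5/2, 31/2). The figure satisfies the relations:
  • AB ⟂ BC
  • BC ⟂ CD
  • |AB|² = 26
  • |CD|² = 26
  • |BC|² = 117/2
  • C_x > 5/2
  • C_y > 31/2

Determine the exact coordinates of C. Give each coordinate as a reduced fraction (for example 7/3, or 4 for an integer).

1. C_x = 15/2  [[AB ⟂ BC ⇒ 5x+1y-54=0] ∩ [|C−(5/2, 31/2)|²=26]]
2. C_y = 33/2  [[AB ⟂ BC ⇒ 5x+1y-54=0] ∩ [|C−(5/2, 31/2)|²=26]]
   so C = (15/2, 33/2)

C = (15/2, 33/2)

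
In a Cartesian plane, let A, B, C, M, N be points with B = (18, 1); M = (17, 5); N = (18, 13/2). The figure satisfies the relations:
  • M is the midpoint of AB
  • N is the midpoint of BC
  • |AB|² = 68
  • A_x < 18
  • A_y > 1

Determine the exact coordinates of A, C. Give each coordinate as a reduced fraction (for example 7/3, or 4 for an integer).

A = (16, 9)
C = (18, 12)

1. A_x = 16  [A = 2·M−B = 2·(17, 5)−(18, 1)]
2. A_y = 9  [A = 2·M−B = 2·(17, 5)−(18, 1)]
   so A = (16, 9)
3. C_x = 18  [C = 2·N−B = 2·(18, 13/2)−(18, 1)]
4. C_y = 12  [C = 2·N−B = 2·(18, 13/2)−(18, 1)]
   so C = (18, 12)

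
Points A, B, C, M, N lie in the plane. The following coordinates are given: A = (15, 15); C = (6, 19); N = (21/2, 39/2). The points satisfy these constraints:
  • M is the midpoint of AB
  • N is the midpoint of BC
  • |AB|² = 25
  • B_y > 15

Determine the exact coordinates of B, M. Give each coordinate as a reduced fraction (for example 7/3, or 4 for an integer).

1. B_x = 15  [B = 2·N−C = 2·(21/2, 39/2)−(6, 19)]
2. B_y = 20  [B = 2·N−C = 2·(21/2, 39/2)−(6, 19)]
   so B = (15, 20)
3. M_x = 15  [2·M = A+B = (15, 15)+(15, 20)]
4. M_y = 35/2  [2·M = A+B = (15, 15)+(15, 20)]
   so M = (15, 35/2)

B = (15, 20)
M = (15, 35/2)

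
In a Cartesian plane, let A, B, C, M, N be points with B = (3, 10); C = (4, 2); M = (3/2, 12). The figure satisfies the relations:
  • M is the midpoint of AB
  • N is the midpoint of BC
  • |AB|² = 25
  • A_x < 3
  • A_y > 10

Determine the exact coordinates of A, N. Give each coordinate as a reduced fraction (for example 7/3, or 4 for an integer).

A = (0, 14)
N = (7/2, 6)

1. A_x = 0  [A = 2·M−B = 2·(3/2, 12)−(3, 10)]
2. A_y = 14  [A = 2·M−B = 2·(3/2, 12)−(3, 10)]
   so A = (0, 14)
3. N_x = 7/2  [2·N = B+C = (3, 10)+(4, 2)]
4. N_y = 6  [2·N = B+C = (3, 10)+(4, 2)]
   so N = (7/2, 6)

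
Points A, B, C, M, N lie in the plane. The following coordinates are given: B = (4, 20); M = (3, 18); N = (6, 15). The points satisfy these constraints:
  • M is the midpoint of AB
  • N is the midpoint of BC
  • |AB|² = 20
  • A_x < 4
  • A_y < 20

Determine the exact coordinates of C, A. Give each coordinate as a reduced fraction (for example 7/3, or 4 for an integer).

1. A_x = 2  [A = 2·M−B = 2·(3, 18)−(4, 20)]
2. A_y = 16  [A = 2·M−B = 2·(3, 18)−(4, 20)]
   so A = (2, 16)
3. C_x = 8  [C = 2·N−B = 2·(6, 15)−(4, 20)]
4. C_y = 10  [C = 2·N−B = 2·(6, 15)−(4, 20)]
   so C = (8, 10)

C = (8, 10)
A = (2, 16)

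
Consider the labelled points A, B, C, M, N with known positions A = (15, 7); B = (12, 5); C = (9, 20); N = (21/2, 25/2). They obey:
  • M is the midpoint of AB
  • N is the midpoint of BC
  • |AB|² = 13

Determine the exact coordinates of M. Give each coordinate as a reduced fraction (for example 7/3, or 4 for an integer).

1. M_x = 27/2  [2·M = A+B = (15, 7)+(12, 5)]
2. M_y = 6  [2·M = A+B = (15, 7)+(12, 5)]
   so M = (27/2, 6)

M = (27/2, 6)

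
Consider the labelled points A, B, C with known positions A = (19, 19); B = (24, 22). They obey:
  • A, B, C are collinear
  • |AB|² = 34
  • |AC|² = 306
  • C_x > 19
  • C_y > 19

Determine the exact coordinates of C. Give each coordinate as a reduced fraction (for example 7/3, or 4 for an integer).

1. C_x = 34  [[A, B, C are collinear ⇒ -3x+5y-38=0] ∩ [|C−(19, 19)|²=306]]
2. C_y = 28  [[A, B, C are collinear ⇒ -3x+5y-38=0] ∩ [|C−(19, 19)|²=306]]
   so C = (34, 28)

C = (34, 28)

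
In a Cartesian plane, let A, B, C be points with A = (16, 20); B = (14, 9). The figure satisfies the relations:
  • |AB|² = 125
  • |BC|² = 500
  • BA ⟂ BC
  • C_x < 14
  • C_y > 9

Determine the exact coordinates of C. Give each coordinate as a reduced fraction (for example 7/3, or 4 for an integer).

1. C_x = -8  [[BA ⟂ BC ⇒ 2x+11y-127=0] ∩ [|C−(14, 9)|²=500]]
2. C_y = 13  [[BA ⟂ BC ⇒ 2x+11y-127=0] ∩ [|C−(14, 9)|²=500]]
   so C = (-8, 13)

C = (-8, 13)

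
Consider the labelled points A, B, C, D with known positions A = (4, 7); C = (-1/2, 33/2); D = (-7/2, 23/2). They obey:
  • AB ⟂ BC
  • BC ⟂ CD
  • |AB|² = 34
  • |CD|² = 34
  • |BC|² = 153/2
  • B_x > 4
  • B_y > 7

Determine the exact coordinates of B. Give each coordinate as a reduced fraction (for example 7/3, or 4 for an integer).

B = (7, 12)

1. B_x = 7  [[BC ⟂ CD ⇒ 3x+5y-81=0] ∩ [|B−(4, 7)|²=34]]
2. B_y = 12  [[BC ⟂ CD ⇒ 3x+5y-81=0] ∩ [|B−(4, 7)|²=34]]
   so B = (7, 12)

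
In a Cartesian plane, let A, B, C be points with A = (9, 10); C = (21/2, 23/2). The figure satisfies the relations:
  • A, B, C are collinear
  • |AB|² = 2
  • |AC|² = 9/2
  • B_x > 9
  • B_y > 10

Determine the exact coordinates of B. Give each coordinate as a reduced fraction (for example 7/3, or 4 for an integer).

1. B_x = 10  [[A, B, C are collinear ⇒ 3/2x-3/2y+3/2=0] ∩ [|B−(9, 10)|²=2]]
2. B_y = 11  [[A, B, C are collinear ⇒ 3/2x-3/2y+3/2=0] ∩ [|B−(9, 10)|²=2]]
   so B = (10, 11)

B = (10, 11)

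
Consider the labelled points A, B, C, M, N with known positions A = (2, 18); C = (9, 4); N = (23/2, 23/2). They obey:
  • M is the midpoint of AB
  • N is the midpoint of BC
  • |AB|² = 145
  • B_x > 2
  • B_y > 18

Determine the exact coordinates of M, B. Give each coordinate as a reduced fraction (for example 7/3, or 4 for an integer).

M = (8, 37/2)
B = (14, 19)

1. B_x = 14  [B = 2·N−C = 2·(23/2, 23/2)−(9, 4)]
2. B_y = 19  [B = 2·N−C = 2·(23/2, 23/2)−(9, 4)]
   so B = (14, 19)
3. M_x = 8  [2·M = A+B = (2, 18)+(14, 19)]
4. M_y = 37/2  [2·M = A+B = (2, 18)+(14, 19)]
   so M = (8, 37/2)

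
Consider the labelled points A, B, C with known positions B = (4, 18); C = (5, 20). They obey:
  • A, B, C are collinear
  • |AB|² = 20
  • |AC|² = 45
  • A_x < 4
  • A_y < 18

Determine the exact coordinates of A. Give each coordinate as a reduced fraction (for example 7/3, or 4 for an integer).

1. A_x = 2  [[A, B, C are collinear ⇒ -2x+1y-10=0] ∩ [|A−(4, 18)|²=20]]
2. A_y = 14  [[A, B, C are collinear ⇒ -2x+1y-10=0] ∩ [|A−(4, 18)|²=20]]
   so A = (2, 14)

A = (2, 14)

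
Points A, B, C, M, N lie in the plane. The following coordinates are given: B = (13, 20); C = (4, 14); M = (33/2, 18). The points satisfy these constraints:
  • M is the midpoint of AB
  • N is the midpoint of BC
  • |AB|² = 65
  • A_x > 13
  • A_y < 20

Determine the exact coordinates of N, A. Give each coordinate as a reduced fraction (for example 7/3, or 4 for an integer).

N = (17/2, 17)
A = (20, 16)

1. A_x = 20  [A = 2·M−B = 2·(33/2, 18)−(13, 20)]
2. A_y = 16  [A = 2·M−B = 2·(33/2, 18)−(13, 20)]
   so A = (20, 16)
3. N_x = 17/2  [2·N = B+C = (13, 20)+(4, 14)]
4. N_y = 17  [2·N = B+C = (13, 20)+(4, 14)]
   so N = (17/2, 17)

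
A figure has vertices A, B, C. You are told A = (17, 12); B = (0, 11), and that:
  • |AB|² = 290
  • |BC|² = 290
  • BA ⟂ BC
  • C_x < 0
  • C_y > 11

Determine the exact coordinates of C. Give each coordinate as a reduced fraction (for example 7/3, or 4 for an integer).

1. C_x = -1  [[BA ⟂ BC ⇒ 17x+1y-11=0] ∩ [|C−(0, 11)|²=290]]
2. C_y = 28  [[BA ⟂ BC ⇒ 17x+1y-11=0] ∩ [|C−(0, 11)|²=290]]
   so C = (-1, 28)

C = (-1, 28)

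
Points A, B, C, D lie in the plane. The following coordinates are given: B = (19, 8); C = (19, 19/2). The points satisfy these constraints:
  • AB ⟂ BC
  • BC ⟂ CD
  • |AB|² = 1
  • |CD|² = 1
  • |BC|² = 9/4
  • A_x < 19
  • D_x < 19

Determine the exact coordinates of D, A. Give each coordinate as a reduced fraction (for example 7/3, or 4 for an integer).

1. D_x = 18  [[BC ⟂ CD ⇒ 3/2y-57/4=0] ∩ [|D−(19, 19/2)|²=1]]
2. D_y = 19/2  [[BC ⟂ CD ⇒ 3/2y-57/4=0] ∩ [|D−(19, 19/2)|²=1]]
   so D = (18, 19/2)
3. A_x = 18  [[AB ⟂ BC ⇒ -3/2y+12=0] ∩ [|A−(19, 8)|²=1]]
4. A_y = 8  [[AB ⟂ BC ⇒ -3/2y+12=0] ∩ [|A−(19, 8)|²=1]]
   so A = (18, 8)

D = (18, 19/2)
A = (18, 8)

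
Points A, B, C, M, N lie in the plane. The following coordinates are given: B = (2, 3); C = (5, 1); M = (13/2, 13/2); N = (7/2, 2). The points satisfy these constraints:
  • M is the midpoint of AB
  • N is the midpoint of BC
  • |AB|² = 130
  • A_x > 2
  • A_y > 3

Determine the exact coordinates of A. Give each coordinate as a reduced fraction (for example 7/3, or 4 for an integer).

A = (11, 10)

1. A_x = 11  [A = 2·M−B = 2·(13/2, 13/2)−(2, 3)]
2. A_y = 10  [A = 2·M−B = 2·(13/2, 13/2)−(2, 3)]
   so A = (11, 10)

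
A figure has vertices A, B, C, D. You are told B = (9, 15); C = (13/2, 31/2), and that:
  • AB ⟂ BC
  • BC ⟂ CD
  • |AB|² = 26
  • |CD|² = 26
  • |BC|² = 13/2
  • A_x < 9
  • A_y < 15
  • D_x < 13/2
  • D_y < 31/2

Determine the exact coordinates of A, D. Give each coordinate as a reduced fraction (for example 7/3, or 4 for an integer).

1. A_x = 8  [[AB ⟂ BC ⇒ 5/2x-1/2y-15=0] ∩ [|A−(9, 15)|²=26]]
2. A_y = 10  [[AB ⟂ BC ⇒ 5/2x-1/2y-15=0] ∩ [|A−(9, 15)|²=26]]
   so A = (8, 10)
3. D_x = 11/2  [[BC ⟂ CD ⇒ -5/2x+1/2y+17/2=0] ∩ [|D−(13/2, 31/2)|²=26]]
4. D_y = 21/2  [[BC ⟂ CD ⇒ -5/2x+1/2y+17/2=0] ∩ [|D−(13/2, 31/2)|²=26]]
   so D = (11/2, 21/2)

A = (8, 10)
D = (11/2, 21/2)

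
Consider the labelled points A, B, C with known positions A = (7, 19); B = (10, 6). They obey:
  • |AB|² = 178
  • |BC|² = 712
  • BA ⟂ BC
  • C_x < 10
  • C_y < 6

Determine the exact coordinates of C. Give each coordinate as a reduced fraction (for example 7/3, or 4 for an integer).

C = (-16, 0)

1. C_x = -16  [[BA ⟂ BC ⇒ -3x+13y-48=0] ∩ [|C−(10, 6)|²=712]]
2. C_y = 0  [[BA ⟂ BC ⇒ -3x+13y-48=0] ∩ [|C−(10, 6)|²=712]]
   so C = (-16, 0)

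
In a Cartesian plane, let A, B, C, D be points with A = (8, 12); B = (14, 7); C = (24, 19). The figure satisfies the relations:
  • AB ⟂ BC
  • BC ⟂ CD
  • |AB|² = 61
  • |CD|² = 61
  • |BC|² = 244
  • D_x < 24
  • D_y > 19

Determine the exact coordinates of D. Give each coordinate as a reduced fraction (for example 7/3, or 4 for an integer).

1. D_x = 18  [[BC ⟂ CD ⇒ 10x+12y-468=0] ∩ [|D−(24, 19)|²=61]]
2. D_y = 24  [[BC ⟂ CD ⇒ 10x+12y-468=0] ∩ [|D−(24, 19)|²=61]]
   so D = (18, 24)

D = (18, 24)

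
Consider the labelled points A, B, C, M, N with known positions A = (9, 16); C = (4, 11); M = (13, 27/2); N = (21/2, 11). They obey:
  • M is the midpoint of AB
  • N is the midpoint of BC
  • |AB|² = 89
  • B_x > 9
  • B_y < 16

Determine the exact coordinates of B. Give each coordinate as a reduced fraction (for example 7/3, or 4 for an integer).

B = (17, 11)

1. B_x = 17  [B = 2·M−A = 2·(13, 27/2)−(9, 16)]
2. B_y = 11  [B = 2·M−A = 2·(13, 27/2)−(9, 16)]
   so B = (17, 11)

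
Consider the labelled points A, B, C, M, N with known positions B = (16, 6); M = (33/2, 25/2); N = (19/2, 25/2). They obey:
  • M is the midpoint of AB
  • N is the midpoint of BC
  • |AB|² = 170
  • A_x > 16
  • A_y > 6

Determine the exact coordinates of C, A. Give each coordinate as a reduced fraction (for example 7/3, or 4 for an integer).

C = (3, 19)
A = (17, 19)

1. A_x = 17  [A = 2·M−B = 2·(33/2, 25/2)−(16, 6)]
2. A_y = 19  [A = 2·M−B = 2·(33/2, 25/2)−(16, 6)]
   so A = (17, 19)
3. C_x = 3  [C = 2·N−B = 2·(19/2, 25/2)−(16, 6)]
4. C_y = 19  [C = 2·N−B = 2·(19/2, 25/2)−(16, 6)]
   so C = (3, 19)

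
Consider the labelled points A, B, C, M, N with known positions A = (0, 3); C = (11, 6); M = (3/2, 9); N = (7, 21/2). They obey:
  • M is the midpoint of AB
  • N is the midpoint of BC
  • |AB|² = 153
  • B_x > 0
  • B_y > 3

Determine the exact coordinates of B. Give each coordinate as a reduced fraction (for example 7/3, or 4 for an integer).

B = (3, 15)

1. B_x = 3  [B = 2·M−A = 2·(3/2, 9)−(0, 3)]
2. B_y = 15  [B = 2·M−A = 2·(3/2, 9)−(0, 3)]
   so B = (3, 15)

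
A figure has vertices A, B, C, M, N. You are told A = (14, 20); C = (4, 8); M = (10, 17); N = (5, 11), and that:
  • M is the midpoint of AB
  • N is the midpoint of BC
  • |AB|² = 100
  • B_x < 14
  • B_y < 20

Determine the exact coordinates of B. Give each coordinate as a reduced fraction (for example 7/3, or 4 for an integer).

B = (6, 14)

1. B_x = 6  [B = 2·M−A = 2·(10, 17)−(14, 20)]
2. B_y = 14  [B = 2·M−A = 2·(10, 17)−(14, 20)]
   so B = (6, 14)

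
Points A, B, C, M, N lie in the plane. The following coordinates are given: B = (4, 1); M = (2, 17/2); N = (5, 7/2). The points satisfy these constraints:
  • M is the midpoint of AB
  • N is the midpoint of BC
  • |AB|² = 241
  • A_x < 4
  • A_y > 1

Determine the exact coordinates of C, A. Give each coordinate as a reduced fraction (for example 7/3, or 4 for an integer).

C = (6, 6)
A = (0, 16)

1. A_x = 0  [A = 2·M−B = 2·(2, 17/2)−(4, 1)]
2. A_y = 16  [A = 2·M−B = 2·(2, 17/2)−(4, 1)]
   so A = (0, 16)
3. C_x = 6  [C = 2·N−B = 2·(5, 7/2)−(4, 1)]
4. C_y = 6  [C = 2·N−B = 2·(5, 7/2)−(4, 1)]
   so C = (6, 6)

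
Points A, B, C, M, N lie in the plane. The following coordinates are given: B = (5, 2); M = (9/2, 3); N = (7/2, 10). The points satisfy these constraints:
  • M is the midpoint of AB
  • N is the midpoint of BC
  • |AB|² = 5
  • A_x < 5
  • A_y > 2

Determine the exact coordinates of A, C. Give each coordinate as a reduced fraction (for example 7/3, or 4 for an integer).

1. A_x = 4  [A = 2·M−B = 2·(9/2, 3)−(5, 2)]
2. A_y = 4  [A = 2·M−B = 2·(9/2, 3)−(5, 2)]
   so A = (4, 4)
3. C_x = 2  [C = 2·N−B = 2·(7/2, 10)−(5, 2)]
4. C_y = 18  [C = 2·N−B = 2·(7/2, 10)−(5, 2)]
   so C = (2, 18)

A = (4, 4)
C = (2, 18)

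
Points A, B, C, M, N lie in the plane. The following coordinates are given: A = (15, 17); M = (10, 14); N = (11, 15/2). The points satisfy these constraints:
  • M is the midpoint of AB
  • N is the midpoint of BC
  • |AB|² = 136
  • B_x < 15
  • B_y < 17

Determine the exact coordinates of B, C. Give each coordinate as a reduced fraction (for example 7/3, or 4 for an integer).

B = (5, 11)
C = (17, 4)

1. B_x = 5  [B = 2·M−A = 2·(10, 14)−(15, 17)]
2. B_y = 11  [B = 2·M−A = 2·(10, 14)−(15, 17)]
   so B = (5, 11)
3. C_x = 17  [C = 2·N−B = 2·(11, 15/2)−(5, 11)]
4. C_y = 4  [C = 2·N−B = 2·(11, 15/2)−(5, 11)]
   so C = (17, 4)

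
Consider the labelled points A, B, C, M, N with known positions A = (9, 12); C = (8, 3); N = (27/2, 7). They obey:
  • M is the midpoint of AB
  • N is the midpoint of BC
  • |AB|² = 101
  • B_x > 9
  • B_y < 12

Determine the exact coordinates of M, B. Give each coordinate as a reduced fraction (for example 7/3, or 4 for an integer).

M = (14, 23/2)
B = (19, 11)

1. B_x = 19  [B = 2·N−C = 2·(27/2, 7)−(8, 3)]
2. B_y = 11  [B = 2·N−C = 2·(27/2, 7)−(8, 3)]
   so B = (19, 11)
3. M_x = 14  [2·M = A+B = (9, 12)+(19, 11)]
4. M_y = 23/2  [2·M = A+B = (9, 12)+(19, 11)]
   so M = (14, 23/2)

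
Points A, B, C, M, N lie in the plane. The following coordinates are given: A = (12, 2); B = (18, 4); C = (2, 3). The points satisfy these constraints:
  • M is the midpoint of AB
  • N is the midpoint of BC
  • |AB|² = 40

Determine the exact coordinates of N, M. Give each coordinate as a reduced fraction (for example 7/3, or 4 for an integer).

N = (10, 7/2)
M = (15, 3)

1. M_x = 15  [2·M = A+B = (12, 2)+(18, 4)]
2. M_y = 3  [2·M = A+B = (12, 2)+(18, 4)]
   so M = (15, 3)
3. N_x = 10  [2·N = B+C = (18, 4)+(2, 3)]
4. N_y = 7/2  [2·N = B+C = (18, 4)+(2, 3)]
   so N = (10, 7/2)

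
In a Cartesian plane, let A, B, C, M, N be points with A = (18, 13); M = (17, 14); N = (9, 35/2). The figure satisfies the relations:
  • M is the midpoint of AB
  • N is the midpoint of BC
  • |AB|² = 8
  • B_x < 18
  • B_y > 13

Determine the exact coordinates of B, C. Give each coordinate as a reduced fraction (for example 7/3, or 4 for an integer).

1. B_x = 16  [B = 2·M−A = 2·(17, 14)−(18, 13)]
2. B_y = 15  [B = 2·M−A = 2·(17, 14)−(18, 13)]
   so B = (16, 15)
3. C_x = 2  [C = 2·N−B = 2·(9, 35/2)−(16, 15)]
4. C_y = 20  [C = 2·N−B = 2·(9, 35/2)−(16, 15)]
   so C = (2, 20)

B = (16, 15)
C = (2, 20)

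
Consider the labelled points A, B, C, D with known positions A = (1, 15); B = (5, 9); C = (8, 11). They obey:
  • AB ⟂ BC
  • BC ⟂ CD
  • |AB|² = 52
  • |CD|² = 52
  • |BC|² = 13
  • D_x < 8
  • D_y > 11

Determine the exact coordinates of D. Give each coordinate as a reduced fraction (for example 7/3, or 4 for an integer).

D = (4, 17)

1. D_x = 4  [[BC ⟂ CD ⇒ 3x+2y-46=0] ∩ [|D−(8, 11)|²=52]]
2. D_y = 17  [[BC ⟂ CD ⇒ 3x+2y-46=0] ∩ [|D−(8, 11)|²=52]]
   so D = (4, 17)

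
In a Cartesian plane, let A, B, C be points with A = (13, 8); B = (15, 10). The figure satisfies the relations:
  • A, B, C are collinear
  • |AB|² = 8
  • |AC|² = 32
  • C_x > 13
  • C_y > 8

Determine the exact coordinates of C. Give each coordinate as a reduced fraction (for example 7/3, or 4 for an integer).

1. C_x = 17  [[A, B, C are collinear ⇒ -2x+2y+10=0] ∩ [|C−(13, 8)|²=32]]
2. C_y = 12  [[A, B, C are collinear ⇒ -2x+2y+10=0] ∩ [|C−(13, 8)|²=32]]
   so C = (17, 12)

C = (17, 12)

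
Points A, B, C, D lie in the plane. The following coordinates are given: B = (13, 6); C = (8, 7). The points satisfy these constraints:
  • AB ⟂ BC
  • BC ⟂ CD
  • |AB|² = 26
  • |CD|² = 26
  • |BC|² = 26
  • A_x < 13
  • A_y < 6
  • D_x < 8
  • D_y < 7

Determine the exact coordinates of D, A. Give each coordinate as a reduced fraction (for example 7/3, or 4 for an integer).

D = (7, 2)
A = (12, 1)

1. D_x = 7  [[BC ⟂ CD ⇒ -5x+1y+33=0] ∩ [|D−(8, 7)|²=26]]
2. D_y = 2  [[BC ⟂ CD ⇒ -5x+1y+33=0] ∩ [|D−(8, 7)|²=26]]
   so D = (7, 2)
3. A_x = 12  [[AB ⟂ BC ⇒ 5x-1y-59=0] ∩ [|A−(13, 6)|²=26]]
4. A_y = 1  [[AB ⟂ BC ⇒ 5x-1y-59=0] ∩ [|A−(13, 6)|²=26]]
   so A = (12, 1)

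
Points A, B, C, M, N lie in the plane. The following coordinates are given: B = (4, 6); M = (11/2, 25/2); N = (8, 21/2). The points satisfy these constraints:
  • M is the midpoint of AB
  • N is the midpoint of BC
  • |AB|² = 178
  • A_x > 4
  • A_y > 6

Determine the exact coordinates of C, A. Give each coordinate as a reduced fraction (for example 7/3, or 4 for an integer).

C = (12, 15)
A = (7, 19)

1. A_x = 7  [A = 2·M−B = 2·(11/2, 25/2)−(4, 6)]
2. A_y = 19  [A = 2·M−B = 2·(11/2, 25/2)−(4, 6)]
   so A = (7, 19)
3. C_x = 12  [C = 2·N−B = 2·(8, 21/2)−(4, 6)]
4. C_y = 15  [C = 2·N−B = 2·(8, 21/2)−(4, 6)]
   so C = (12, 15)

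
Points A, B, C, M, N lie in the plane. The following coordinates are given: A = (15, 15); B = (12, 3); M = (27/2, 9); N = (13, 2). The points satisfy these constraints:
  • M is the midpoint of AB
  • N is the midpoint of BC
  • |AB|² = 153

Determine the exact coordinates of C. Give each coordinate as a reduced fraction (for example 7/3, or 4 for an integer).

C = (14, 1)

1. C_x = 14  [C = 2·N−B = 2·(13, 2)−(12, 3)]
2. C_y = 1  [C = 2·N−B = 2·(13, 2)−(12, 3)]
   so C = (14, 1)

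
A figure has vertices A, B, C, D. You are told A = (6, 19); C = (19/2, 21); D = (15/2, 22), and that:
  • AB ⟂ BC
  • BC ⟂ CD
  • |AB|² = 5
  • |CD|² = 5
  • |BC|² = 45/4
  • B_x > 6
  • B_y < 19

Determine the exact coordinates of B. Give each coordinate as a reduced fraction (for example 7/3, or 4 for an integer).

B = (8, 18)

1. B_x = 8  [[BC ⟂ CD ⇒ 2x-1y+2=0] ∩ [|B−(6, 19)|²=5]]
2. B_y = 18  [[BC ⟂ CD ⇒ 2x-1y+2=0] ∩ [|B−(6, 19)|²=5]]
   so B = (8, 18)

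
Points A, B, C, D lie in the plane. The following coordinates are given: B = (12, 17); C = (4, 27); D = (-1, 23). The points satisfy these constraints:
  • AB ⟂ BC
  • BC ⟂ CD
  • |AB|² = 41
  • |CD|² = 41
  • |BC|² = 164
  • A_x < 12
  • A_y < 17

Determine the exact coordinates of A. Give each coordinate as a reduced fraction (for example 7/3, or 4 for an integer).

1. A_x = 7  [[AB ⟂ BC ⇒ 8x-10y+74=0] ∩ [|A−(12, 17)|²=41]]
2. A_y = 13  [[AB ⟂ BC ⇒ 8x-10y+74=0] ∩ [|A−(12, 17)|²=41]]
   so A = (7, 13)

A = (7, 13)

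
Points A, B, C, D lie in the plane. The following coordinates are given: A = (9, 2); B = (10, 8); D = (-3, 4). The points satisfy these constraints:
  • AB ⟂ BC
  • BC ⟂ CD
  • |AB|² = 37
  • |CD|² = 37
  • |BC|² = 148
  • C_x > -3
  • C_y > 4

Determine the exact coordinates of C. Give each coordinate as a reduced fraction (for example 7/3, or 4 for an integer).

C = (-2, 10)

1. C_x = -2  [[AB ⟂ BC ⇒ 1x+6y-58=0] ∩ [|C−(-3, 4)|²=37]]
2. C_y = 10  [[AB ⟂ BC ⇒ 1x+6y-58=0] ∩ [|C−(-3, 4)|²=37]]
   so C = (-2, 10)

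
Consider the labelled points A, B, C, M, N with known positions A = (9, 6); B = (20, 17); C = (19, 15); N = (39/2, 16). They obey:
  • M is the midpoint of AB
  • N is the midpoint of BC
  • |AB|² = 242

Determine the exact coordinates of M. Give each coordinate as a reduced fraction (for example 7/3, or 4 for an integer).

M = (29/2, 23/2)

1. M_x = 29/2  [2·M = A+B = (9, 6)+(20, 17)]
2. M_y = 23/2  [2·M = A+B = (9, 6)+(20, 17)]
   so M = (29/2, 23/2)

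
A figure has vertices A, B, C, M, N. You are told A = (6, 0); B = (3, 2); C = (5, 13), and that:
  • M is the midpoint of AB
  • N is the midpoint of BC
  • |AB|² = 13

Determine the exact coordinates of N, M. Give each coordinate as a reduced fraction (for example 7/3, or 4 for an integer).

1. M_x = 9/2  [2·M = A+B = (6, 0)+(3, 2)]
2. M_y = 1  [2·M = A+B = (6, 0)+(3, 2)]
   so M = (9/2, 1)
3. N_x = 4  [2·N = B+C = (3, 2)+(5, 13)]
4. N_y = 15/2  [2·N = B+C = (3, 2)+(5, 13)]
   so N = (4, 15/2)

N = (4, 15/2)
M = (9/2, 1)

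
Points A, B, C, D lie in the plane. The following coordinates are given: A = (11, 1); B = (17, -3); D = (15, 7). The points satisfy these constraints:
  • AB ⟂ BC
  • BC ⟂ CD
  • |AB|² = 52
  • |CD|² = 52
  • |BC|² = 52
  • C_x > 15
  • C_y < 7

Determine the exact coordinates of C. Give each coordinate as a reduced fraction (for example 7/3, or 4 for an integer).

1. C_x = 21  [[AB ⟂ BC ⇒ 6x-4y-114=0] ∩ [|C−(15, 7)|²=52]]
2. C_y = 3  [[AB ⟂ BC ⇒ 6x-4y-114=0] ∩ [|C−(15, 7)|²=52]]
   so C = (21, 3)

C = (21, 3)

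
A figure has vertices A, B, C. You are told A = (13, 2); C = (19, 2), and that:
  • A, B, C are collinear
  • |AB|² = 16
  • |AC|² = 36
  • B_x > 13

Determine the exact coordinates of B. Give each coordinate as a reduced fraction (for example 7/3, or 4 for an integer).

B = (17, 2)

1. B_x = 17  [[A, B, C are collinear ⇒ -6y+12=0] ∩ [|B−(13, 2)|²=16]]
2. B_y = 2  [[A, B, C are collinear ⇒ -6y+12=0] ∩ [|B−(13, 2)|²=16]]
   so B = (17, 2)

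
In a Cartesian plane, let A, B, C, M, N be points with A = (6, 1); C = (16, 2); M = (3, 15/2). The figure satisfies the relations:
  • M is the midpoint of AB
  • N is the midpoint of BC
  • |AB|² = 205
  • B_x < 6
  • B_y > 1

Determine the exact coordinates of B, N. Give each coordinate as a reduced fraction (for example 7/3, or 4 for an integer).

1. B_x = 0  [B = 2·M−A = 2·(3, 15/2)−(6, 1)]
2. B_y = 14  [B = 2·M−A = 2·(3, 15/2)−(6, 1)]
   so B = (0, 14)
3. N_x = 8  [2·N = B+C = (0, 14)+(16, 2)]
4. N_y = 8  [2·N = B+C = (0, 14)+(16, 2)]
   so N = (8, 8)

B = (0, 14)
N = (8, 8)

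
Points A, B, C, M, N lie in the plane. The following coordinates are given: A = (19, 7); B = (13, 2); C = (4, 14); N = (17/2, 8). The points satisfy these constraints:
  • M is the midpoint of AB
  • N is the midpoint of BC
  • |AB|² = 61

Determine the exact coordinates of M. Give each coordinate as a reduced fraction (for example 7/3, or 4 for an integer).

1. M_x = 16  [2·M = A+B = (19, 7)+(13, 2)]
2. M_y = 9/2  [2·M = A+B = (19, 7)+(13, 2)]
   so M = (16, 9/2)

M = (16, 9/2)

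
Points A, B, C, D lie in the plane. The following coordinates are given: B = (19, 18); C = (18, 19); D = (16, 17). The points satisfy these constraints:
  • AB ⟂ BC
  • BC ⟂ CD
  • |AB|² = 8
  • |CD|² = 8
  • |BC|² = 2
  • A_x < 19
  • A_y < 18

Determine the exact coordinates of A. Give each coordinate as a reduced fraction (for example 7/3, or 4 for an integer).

1. A_x = 17  [[AB ⟂ BC ⇒ 1x-1y-1=0] ∩ [|A−(19, 18)|²=8]]
2. A_y = 16  [[AB ⟂ BC ⇒ 1x-1y-1=0] ∩ [|A−(19, 18)|²=8]]
   so A = (17, 16)

A = (17, 16)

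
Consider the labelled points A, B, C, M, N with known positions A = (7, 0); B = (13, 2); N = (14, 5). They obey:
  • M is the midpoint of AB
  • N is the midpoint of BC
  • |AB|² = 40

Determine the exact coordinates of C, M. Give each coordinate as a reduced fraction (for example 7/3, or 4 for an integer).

C = (15, 8)
M = (10, 1)

1. M_x = 10  [2·M = A+B = (7, 0)+(13, 2)]
2. M_y = 1  [2·M = A+B = (7, 0)+(13, 2)]
   so M = (10, 1)
3. C_x = 15  [C = 2·N−B = 2·(14, 5)−(13, 2)]
4. C_y = 8  [C = 2·N−B = 2·(14, 5)−(13, 2)]
   so C = (15, 8)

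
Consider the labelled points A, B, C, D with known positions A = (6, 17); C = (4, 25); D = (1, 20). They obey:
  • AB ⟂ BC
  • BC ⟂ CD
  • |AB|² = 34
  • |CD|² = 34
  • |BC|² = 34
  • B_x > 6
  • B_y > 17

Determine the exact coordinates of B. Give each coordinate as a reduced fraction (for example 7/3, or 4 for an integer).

1. B_x = 9  [[BC ⟂ CD ⇒ 3x+5y-137=0] ∩ [|B−(6, 17)|²=34]]
2. B_y = 22  [[BC ⟂ CD ⇒ 3x+5y-137=0] ∩ [|B−(6, 17)|²=34]]
   so B = (9, 22)

B = (9, 22)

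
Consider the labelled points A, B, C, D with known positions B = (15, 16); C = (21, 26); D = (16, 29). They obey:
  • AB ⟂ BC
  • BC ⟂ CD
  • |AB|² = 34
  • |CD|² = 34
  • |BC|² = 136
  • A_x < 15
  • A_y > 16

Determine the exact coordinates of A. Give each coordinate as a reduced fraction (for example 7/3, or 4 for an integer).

1. A_x = 10  [[AB ⟂ BC ⇒ -6x-10y+250=0] ∩ [|A−(15, 16)|²=34]]
2. A_y = 19  [[AB ⟂ BC ⇒ -6x-10y+250=0] ∩ [|A−(15, 16)|²=34]]
   so A = (10, 19)

A = (10, 19)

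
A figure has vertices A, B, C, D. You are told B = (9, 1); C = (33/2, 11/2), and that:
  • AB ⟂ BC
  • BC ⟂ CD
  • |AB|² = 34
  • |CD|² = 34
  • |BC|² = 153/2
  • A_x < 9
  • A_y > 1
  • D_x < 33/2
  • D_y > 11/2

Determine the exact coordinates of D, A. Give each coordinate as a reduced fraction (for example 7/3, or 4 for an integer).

1. D_x = 27/2  [[BC ⟂ CD ⇒ 15/2x+9/2y-297/2=0] ∩ [|D−(33/2, 11/2)|²=34]]
2. D_y = 21/2  [[BC ⟂ CD ⇒ 15/2x+9/2y-297/2=0] ∩ [|D−(33/2, 11/2)|²=34]]
   so D = (27/2, 21/2)
3. A_x = 6  [[AB ⟂ BC ⇒ -15/2x-9/2y+72=0] ∩ [|A−(9, 1)|²=34]]
4. A_y = 6  [[AB ⟂ BC ⇒ -15/2x-9/2y+72=0] ∩ [|A−(9, 1)|²=34]]
   so A = (6, 6)

D = (27/2, 21/2)
A = (6, 6)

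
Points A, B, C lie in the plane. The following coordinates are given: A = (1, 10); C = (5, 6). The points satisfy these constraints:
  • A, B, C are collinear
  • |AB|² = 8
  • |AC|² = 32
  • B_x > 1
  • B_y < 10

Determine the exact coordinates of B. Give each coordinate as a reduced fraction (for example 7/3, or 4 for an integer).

1. B_x = 3  [[A, B, C are collinear ⇒ -4x-4y+44=0] ∩ [|B−(1, 10)|²=8]]
2. B_y = 8  [[A, B, C are collinear ⇒ -4x-4y+44=0] ∩ [|B−(1, 10)|²=8]]
   so B = (3, 8)

B = (3, 8)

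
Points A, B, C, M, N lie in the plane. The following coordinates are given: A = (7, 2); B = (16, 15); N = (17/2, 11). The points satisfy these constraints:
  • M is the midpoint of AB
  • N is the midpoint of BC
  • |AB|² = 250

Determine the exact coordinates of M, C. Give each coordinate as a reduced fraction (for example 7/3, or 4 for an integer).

1. M_x = 23/2  [2·M = A+B = (7, 2)+(16, 15)]
2. M_y = 17/2  [2·M = A+B = (7, 2)+(16, 15)]
   so M = (23/2, 17/2)
3. C_x = 1  [C = 2·N−B = 2·(17/2, 11)−(16, 15)]
4. C_y = 7  [C = 2·N−B = 2·(17/2, 11)−(16, 15)]
   so C = (1, 7)

M = (23/2, 17/2)
C = (1, 7)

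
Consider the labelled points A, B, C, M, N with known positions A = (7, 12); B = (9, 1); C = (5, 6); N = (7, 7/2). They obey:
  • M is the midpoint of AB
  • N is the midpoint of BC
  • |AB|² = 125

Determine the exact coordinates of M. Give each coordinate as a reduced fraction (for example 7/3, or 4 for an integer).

M = (8, 13/2)

1. M_x = 8  [2·M = A+B = (7, 12)+(9, 1)]
2. M_y = 13/2  [2·M = A+B = (7, 12)+(9, 1)]
   so M = (8, 13/2)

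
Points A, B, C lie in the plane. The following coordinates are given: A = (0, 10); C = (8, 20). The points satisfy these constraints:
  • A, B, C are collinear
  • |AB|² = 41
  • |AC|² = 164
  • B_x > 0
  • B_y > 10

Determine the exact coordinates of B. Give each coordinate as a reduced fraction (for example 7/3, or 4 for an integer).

B = (4, 15)

1. B_x = 4  [[A, B, C are collinear ⇒ 10x-8y+80=0] ∩ [|B−(0, 10)|²=41]]
2. B_y = 15  [[A, B, C are collinear ⇒ 10x-8y+80=0] ∩ [|B−(0, 10)|²=41]]
   so B = (4, 15)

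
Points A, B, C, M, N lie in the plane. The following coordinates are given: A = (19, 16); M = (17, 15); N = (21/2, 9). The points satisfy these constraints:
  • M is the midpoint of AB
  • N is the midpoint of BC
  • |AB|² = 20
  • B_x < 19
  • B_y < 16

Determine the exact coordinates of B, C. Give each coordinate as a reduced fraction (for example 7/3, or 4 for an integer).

1. B_x = 15  [B = 2·M−A = 2·(17, 15)−(19, 16)]
2. B_y = 14  [B = 2·M−A = 2·(17, 15)−(19, 16)]
   so B = (15, 14)
3. C_x = 6  [C = 2·N−B = 2·(21/2, 9)−(15, 14)]
4. C_y = 4  [C = 2·N−B = 2·(21/2, 9)−(15, 14)]
   so C = (6, 4)

B = (15, 14)
C = (6, 4)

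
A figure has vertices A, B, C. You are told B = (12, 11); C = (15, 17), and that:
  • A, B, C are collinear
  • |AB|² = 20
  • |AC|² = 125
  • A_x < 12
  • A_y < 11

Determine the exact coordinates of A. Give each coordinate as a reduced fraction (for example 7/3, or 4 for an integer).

1. A_x = 10  [[A, B, C are collinear ⇒ -6x+3y+39=0] ∩ [|A−(12, 11)|²=20]]
2. A_y = 7  [[A, B, C are collinear ⇒ -6x+3y+39=0] ∩ [|A−(12, 11)|²=20]]
   so A = (10, 7)

A = (10, 7)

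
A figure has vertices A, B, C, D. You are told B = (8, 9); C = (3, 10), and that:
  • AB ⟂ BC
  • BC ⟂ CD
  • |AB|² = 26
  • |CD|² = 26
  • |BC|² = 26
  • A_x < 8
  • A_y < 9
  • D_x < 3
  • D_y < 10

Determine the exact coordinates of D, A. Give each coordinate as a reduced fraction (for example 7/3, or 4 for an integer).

D = (2, 5)
A = (7, 4)

1. D_x = 2  [[BC ⟂ CD ⇒ -5x+1y+5=0] ∩ [|D−(3, 10)|²=26]]
2. D_y = 5  [[BC ⟂ CD ⇒ -5x+1y+5=0] ∩ [|D−(3, 10)|²=26]]
   so D = (2, 5)
3. A_x = 7  [[AB ⟂ BC ⇒ 5x-1y-31=0] ∩ [|A−(8, 9)|²=26]]
4. A_y = 4  [[AB ⟂ BC ⇒ 5x-1y-31=0] ∩ [|A−(8, 9)|²=26]]
   so A = (7, 4)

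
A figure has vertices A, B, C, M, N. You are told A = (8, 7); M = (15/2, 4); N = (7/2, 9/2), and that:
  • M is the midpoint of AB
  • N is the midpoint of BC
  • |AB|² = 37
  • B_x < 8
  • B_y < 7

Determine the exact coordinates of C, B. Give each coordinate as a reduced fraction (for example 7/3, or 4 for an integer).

1. B_x = 7  [B = 2·M−A = 2·(15/2, 4)−(8, 7)]
2. B_y = 1  [B = 2·M−A = 2·(15/2, 4)−(8, 7)]
   so B = (7, 1)
3. C_x = 0  [C = 2·N−B = 2·(7/2, 9/2)−(7, 1)]
4. C_y = 8  [C = 2·N−B = 2·(7/2, 9/2)−(7, 1)]
   so C = (0, 8)

C = (0, 8)
B = (7, 1)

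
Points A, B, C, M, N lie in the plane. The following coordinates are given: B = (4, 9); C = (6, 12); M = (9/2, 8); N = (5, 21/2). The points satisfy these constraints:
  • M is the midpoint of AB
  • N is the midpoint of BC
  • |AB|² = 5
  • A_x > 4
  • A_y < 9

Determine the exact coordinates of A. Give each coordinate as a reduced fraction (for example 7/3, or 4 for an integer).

A = (5, 7)

1. A_x = 5  [A = 2·M−B = 2·(9/2, 8)−(4, 9)]
2. A_y = 7  [A = 2·M−B = 2·(9/2, 8)−(4, 9)]
   so A = (5, 7)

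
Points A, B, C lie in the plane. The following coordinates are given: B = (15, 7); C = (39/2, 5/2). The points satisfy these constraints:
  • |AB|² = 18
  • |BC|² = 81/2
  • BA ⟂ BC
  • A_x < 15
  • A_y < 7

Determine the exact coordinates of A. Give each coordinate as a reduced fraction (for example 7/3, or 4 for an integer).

1. A_x = 12  [[BA ⟂ BC ⇒ 9/2x-9/2y-36=0] ∩ [|A−(15, 7)|²=18]]
2. A_y = 4  [[BA ⟂ BC ⇒ 9/2x-9/2y-36=0] ∩ [|A−(15, 7)|²=18]]
   so A = (12, 4)

A = (12, 4)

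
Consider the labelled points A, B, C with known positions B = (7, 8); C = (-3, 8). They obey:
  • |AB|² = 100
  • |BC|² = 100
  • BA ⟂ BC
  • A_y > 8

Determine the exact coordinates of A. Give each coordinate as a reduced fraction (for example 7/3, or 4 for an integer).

A = (7, 18)

1. A_x = 7  [[BA ⟂ BC ⇒ -10x+70=0] ∩ [|A−(7, 8)|²=100]]
2. A_y = 18  [[BA ⟂ BC ⇒ -10x+70=0] ∩ [|A−(7, 8)|²=100]]
   so A = (7, 18)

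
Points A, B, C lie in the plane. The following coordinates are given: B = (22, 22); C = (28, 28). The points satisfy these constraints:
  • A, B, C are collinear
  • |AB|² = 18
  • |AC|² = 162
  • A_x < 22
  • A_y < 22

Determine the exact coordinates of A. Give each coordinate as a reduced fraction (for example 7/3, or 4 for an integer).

1. A_x = 19  [[A, B, C are collinear ⇒ -6x+6y=0] ∩ [|A−(22, 22)|²=18]]
2. A_y = 19  [[A, B, C are collinear ⇒ -6x+6y=0] ∩ [|A−(22, 22)|²=18]]
   so A = (19, 19)

A = (19, 19)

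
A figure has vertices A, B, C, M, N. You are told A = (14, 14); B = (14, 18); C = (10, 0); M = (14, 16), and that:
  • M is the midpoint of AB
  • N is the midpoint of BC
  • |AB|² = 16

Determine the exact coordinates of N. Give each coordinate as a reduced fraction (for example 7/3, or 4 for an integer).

1. N_x = 12  [2·N = B+C = (14, 18)+(10, 0)]
2. N_y = 9  [2·N = B+C = (14, 18)+(10, 0)]
   so N = (12, 9)

N = (12, 9)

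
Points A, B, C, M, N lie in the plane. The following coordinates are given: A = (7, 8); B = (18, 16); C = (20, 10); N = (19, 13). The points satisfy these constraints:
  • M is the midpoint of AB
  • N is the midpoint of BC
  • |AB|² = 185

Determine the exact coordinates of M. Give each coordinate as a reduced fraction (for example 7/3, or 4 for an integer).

1. M_x = 25/2  [2·M = A+B = (7, 8)+(18, 16)]
2. M_y = 12  [2·M = A+B = (7, 8)+(18, 16)]
   so M = (25/2, 12)

M = (25/2, 12)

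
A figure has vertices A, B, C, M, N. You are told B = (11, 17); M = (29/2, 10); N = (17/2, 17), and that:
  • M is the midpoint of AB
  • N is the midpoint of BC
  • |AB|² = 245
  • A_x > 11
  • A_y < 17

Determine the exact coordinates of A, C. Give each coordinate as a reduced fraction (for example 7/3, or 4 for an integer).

1. A_x = 18  [A = 2·M−B = 2·(29/2, 10)−(11, 17)]
2. A_y = 3  [A = 2·M−B = 2·(29/2, 10)−(11, 17)]
   so A = (18, 3)
3. C_x = 6  [C = 2·N−B = 2·(17/2, 17)−(11, 17)]
4. C_y = 17  [C = 2·N−B = 2·(17/2, 17)−(11, 17)]
   so C = (6, 17)

A = (18, 3)
C = (6, 17)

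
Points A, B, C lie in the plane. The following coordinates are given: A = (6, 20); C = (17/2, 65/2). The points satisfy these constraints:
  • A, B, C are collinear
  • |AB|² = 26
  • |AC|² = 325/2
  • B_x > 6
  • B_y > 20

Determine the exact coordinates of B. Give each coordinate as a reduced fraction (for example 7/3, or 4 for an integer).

1. B_x = 7  [[A, B, C are collinear ⇒ 25/2x-5/2y-25=0] ∩ [|B−(6, 20)|²=26]]
2. B_y = 25  [[A, B, C are collinear ⇒ 25/2x-5/2y-25=0] ∩ [|B−(6, 20)|²=26]]
   so B = (7, 25)

B = (7, 25)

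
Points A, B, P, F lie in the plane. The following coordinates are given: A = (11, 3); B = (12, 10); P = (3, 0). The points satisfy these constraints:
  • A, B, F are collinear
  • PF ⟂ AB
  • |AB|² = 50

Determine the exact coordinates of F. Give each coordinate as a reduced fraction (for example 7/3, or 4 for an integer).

F = (521/50, -53/50)

1. F_x = 521/50  [[A, B, F are collinear ⇒ -7x+1y+74=0] ∩ [PF ⟂ AB ⇒ 1x+7y-3=0]]
2. F_y = -53/50  [[A, B, F are collinear ⇒ -7x+1y+74=0] ∩ [PF ⟂ AB ⇒ 1x+7y-3=0]]
   so F = (521/50, -53/50)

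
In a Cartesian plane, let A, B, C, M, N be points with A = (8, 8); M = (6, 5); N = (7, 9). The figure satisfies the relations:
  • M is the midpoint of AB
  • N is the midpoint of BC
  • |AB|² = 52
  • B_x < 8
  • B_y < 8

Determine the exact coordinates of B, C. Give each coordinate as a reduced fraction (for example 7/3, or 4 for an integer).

1. B_x = 4  [B = 2·M−A = 2·(6, 5)−(8, 8)]
2. B_y = 2  [B = 2·M−A = 2·(6, 5)−(8, 8)]
   so B = (4, 2)
3. C_x = 10  [C = 2·N−B = 2·(7, 9)−(4, 2)]
4. C_y = 16  [C = 2·N−B = 2·(7, 9)−(4, 2)]
   so C = (10, 16)

B = (4, 2)
C = (10, 16)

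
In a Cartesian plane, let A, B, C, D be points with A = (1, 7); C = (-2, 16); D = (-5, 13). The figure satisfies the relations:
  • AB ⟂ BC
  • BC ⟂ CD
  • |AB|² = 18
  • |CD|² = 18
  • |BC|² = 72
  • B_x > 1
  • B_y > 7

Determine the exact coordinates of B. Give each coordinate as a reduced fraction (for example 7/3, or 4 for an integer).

B = (4, 10)

1. B_x = 4  [[BC ⟂ CD ⇒ 3x+3y-42=0] ∩ [|B−(1, 7)|²=18]]
2. B_y = 10  [[BC ⟂ CD ⇒ 3x+3y-42=0] ∩ [|B−(1, 7)|²=18]]
   so B = (4, 10)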